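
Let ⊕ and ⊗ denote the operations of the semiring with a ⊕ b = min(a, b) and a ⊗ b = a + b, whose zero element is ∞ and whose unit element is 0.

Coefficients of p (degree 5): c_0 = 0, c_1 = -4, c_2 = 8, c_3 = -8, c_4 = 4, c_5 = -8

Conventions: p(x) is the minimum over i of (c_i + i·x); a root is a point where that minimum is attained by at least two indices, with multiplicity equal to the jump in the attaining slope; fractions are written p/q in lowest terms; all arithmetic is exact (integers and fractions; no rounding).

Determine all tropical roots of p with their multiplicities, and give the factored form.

hull edge (i=0, c=0) to (i=1, c=-4): slope -4, span 1
hull edge (i=1, c=-4) to (i=3, c=-8): slope -2, span 2
hull edge (i=3, c=-8) to (i=5, c=-8): slope 0, span 2
Factored form: p(x) = -8 ⊗ (x ⊕ 0) ⊗ (x ⊕ 0) ⊗ (x ⊕ 2) ⊗ (x ⊕ 2) ⊗ (x ⊕ 4)
Answer: roots = 0 (mult 2), 2 (mult 2), 4 (mult 1)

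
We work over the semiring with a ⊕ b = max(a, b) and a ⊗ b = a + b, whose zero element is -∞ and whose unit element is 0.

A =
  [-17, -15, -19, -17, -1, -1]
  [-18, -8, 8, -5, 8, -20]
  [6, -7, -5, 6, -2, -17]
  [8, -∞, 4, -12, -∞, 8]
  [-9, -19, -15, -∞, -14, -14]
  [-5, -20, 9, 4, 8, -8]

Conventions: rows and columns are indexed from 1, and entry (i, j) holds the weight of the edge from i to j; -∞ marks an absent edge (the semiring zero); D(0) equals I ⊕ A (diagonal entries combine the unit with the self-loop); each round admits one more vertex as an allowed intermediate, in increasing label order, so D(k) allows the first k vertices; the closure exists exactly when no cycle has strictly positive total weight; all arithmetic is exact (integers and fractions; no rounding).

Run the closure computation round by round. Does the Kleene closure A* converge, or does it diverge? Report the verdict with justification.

D(0):
  [0, -15, -19, -17, -1, -1]
  [-18, 0, 8, -5, 8, -20]
  [6, -7, 0, 6, -2, -17]
  [8, -∞, 4, 0, -∞, 8]
  [-9, -19, -15, -∞, 0, -14]
  [-5, -20, 9, 4, 8, 0]
D(1):
  [0, -15, -19, -17, -1, -1]
  [-18, 0, 8, -5, 8, -19]
  [6, -7, 0, 6, 5, 5]
  [8, -7, 4, 0, 7, 8]
  [-9, -19, -15, -26, 0, -10]
  [-5, -20, 9, 4, 8, 0]
Detection: at round 2, diagonal entry (3, 3) turns strictly positive.
Key observation: the cycle 3->2->3 has total weight (-7) + 8, which is strictly positive.
Answer: DIVERGES — positive cycle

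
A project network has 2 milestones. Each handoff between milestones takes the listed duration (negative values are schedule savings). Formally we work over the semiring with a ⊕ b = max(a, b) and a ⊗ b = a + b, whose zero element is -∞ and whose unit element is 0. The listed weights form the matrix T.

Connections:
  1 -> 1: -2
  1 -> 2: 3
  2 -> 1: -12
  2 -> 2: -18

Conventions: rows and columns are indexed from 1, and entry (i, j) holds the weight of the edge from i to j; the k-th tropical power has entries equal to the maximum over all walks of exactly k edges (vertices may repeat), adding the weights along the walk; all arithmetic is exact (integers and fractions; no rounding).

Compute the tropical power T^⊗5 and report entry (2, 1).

T^⊗2:
  [-4, 1]
  [-14, -9]
T^⊗3:
  [-6, -1]
  [-16, -11]
T^⊗4:
  [-8, -3]
  [-18, -13]
T^⊗5:
  [-10, -5]
  [-20, -15]
Key observation: the optimum is the walk 2->1->1->1->1->1, with weight (-12) + (-2) + (-2) + (-2) + (-2) = -20.
Optimal value attained by: walk 2->1->1->1->1->1.
Answer: (T^⊗5)[2][1] = -20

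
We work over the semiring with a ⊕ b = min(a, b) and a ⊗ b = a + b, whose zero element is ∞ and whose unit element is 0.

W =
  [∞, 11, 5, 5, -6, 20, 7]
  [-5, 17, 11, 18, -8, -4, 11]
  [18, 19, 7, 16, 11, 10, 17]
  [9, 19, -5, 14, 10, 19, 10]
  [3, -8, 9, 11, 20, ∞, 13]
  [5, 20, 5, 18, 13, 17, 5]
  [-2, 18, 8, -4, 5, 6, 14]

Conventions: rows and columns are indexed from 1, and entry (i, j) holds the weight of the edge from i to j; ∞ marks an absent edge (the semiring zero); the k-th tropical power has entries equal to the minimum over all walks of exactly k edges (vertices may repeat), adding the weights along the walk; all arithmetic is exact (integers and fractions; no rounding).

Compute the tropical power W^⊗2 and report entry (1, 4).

W^⊗2:
  [-3, -14, 0, 3, 3, 7, 7]
  [-5, -16, 0, 0, -11, 13, 1]
  [14, 3, 11, 13, 11, 15, 15]
  [8, 2, 2, 6, 3, 5, 12]
  [-13, 9, 3, 8, -16, -12, 3]
  [3, 5, 10, 1, -1, 11, 12]
  [5, -3, -9, 3, -8, 14, 5]
Key observation: the optimum is the walk 1->7->4, with weight 7 + (-4) = 3.
Optimal value attained by: walk 1->7->4.
Answer: (W^⊗2)[1][4] = 3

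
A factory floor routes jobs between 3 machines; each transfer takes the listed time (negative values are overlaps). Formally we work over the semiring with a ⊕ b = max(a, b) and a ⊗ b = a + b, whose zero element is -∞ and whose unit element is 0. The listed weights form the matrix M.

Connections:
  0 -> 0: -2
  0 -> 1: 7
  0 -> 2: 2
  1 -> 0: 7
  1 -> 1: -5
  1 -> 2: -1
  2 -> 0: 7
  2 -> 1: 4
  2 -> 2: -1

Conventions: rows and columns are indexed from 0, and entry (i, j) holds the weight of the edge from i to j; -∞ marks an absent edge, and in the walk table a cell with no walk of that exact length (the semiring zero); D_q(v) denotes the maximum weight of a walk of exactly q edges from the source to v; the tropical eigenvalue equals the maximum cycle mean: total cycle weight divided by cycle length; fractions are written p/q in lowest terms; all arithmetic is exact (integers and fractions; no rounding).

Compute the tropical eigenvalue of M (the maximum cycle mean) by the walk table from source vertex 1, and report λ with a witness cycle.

q=0: [-∞, 0, -∞]
q=1: [7, -5, -1]
q=2: [6, 14, 9]
q=3: [21, 13, 13]
Optimal cycle mean attained by: cycle 0->1->0, total 7 + 7, length 2.
Answer: λ = 7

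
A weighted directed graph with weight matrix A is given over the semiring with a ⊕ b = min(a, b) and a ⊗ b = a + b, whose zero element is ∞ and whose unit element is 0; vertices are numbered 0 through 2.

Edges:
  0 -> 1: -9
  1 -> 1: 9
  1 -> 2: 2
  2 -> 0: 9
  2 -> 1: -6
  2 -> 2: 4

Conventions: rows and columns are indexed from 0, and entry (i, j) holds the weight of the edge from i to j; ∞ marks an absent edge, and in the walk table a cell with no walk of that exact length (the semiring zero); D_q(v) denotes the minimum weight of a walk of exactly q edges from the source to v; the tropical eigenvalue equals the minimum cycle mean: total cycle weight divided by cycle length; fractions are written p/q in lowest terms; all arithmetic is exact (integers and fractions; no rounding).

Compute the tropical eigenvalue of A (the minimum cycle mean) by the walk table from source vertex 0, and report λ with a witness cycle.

q=0: [0, ∞, ∞]
q=1: [∞, -9, ∞]
q=2: [∞, 0, -7]
q=3: [2, -13, -3]
Optimal cycle mean attained by: cycle 1->2->1, total 2 + (-6), length 2.
Answer: λ = -2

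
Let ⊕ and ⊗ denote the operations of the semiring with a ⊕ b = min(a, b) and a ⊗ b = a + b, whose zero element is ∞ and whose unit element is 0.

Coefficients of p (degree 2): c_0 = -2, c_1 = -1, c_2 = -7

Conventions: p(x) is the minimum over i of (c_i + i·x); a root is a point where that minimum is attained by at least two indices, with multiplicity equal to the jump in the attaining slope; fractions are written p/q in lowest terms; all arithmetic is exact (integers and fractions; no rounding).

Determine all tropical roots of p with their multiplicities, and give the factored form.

hull edge (i=0, c=-2) to (i=2, c=-7): slope -5/2, span 2
Factored form: p(x) = -7 ⊗ (x ⊕ 5/2) ⊗ (x ⊕ 5/2)
Answer: roots = 5/2 (mult 2)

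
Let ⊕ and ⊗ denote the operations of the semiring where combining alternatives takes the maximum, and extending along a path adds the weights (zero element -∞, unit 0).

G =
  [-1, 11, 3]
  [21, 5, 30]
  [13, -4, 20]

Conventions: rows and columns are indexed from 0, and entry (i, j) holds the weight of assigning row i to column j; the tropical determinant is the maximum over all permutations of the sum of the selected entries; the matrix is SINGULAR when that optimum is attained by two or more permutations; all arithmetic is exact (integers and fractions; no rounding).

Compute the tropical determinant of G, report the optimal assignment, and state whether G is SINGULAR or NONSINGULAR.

σ = (0, 1, 2): (-1) + 5 + 20 = 24
σ = (0, 2, 1): (-1) + 30 + (-4) = 25
σ = (1, 0, 2): 11 + 21 + 20 = 52
σ = (1, 2, 0): 11 + 30 + 13 = 54
σ = (2, 0, 1): 3 + 21 + (-4) = 20
σ = (2, 1, 0): 3 + 5 + 13 = 21
Optimal value attained by: σ = (1, 2, 0).
Answer: det⊕(G) = 54; verdict: NONSINGULAR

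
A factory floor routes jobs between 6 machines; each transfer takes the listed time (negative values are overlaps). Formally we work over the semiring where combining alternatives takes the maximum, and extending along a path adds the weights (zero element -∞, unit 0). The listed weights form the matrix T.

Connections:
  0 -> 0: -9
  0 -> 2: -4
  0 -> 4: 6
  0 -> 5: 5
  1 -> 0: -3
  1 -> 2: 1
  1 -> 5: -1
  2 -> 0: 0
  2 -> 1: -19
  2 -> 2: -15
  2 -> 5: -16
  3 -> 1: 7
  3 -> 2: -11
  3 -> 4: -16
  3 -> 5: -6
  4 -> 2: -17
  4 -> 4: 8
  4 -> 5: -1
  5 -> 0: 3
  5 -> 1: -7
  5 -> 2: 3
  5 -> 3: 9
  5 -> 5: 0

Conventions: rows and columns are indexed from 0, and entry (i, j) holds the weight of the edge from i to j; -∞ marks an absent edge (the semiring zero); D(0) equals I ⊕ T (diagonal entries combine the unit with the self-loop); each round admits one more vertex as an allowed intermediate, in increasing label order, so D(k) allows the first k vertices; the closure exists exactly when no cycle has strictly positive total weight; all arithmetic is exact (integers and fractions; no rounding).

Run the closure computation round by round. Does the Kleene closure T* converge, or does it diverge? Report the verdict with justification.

Detection: at round 0, diagonal entry (4, 4) turns strictly positive.
Key observation: the cycle 4->4 has total weight 8, which is strictly positive.
Answer: DIVERGES — positive cycle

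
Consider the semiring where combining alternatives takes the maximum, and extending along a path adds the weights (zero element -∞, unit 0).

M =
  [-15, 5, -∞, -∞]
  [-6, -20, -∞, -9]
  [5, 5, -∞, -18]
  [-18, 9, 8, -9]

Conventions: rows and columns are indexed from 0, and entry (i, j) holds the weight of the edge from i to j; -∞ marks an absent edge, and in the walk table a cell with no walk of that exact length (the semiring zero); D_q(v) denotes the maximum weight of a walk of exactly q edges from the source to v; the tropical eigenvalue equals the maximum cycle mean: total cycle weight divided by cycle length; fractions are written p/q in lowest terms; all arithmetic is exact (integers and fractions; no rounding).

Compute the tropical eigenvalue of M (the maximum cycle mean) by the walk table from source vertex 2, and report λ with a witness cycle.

q=0: [-∞, -∞, 0, -∞]
q=1: [5, 5, -∞, -18]
q=2: [-1, 10, -10, -4]
q=3: [4, 5, 4, 1]
q=4: [9, 10, 9, -4]
Optimal cycle mean attained by: cycle 0->1->3->2->0, total 5 + (-9) + 8 + 5, length 4.
Answer: λ = 9/4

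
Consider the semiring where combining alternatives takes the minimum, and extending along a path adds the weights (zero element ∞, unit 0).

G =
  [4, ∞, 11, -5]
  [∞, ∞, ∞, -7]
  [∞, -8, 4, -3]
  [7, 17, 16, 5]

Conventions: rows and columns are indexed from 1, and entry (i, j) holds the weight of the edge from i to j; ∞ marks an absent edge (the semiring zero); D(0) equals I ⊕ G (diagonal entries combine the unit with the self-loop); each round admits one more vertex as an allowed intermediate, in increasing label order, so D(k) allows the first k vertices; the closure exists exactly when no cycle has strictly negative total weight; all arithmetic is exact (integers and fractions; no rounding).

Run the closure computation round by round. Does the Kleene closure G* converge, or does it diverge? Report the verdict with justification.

D(0):
  [0, ∞, 11, -5]
  [∞, 0, ∞, -7]
  [∞, -8, 0, -3]
  [7, 17, 16, 0]
D(1):
  [0, ∞, 11, -5]
  [∞, 0, ∞, -7]
  [∞, -8, 0, -3]
  [7, 17, 16, 0]
D(2):
  [0, ∞, 11, -5]
  [∞, 0, ∞, -7]
  [∞, -8, 0, -15]
  [7, 17, 16, 0]
D(3):
  [0, 3, 11, -5]
  [∞, 0, ∞, -7]
  [∞, -8, 0, -15]
  [7, 8, 16, 0]
D(4):
  [0, 3, 11, -5]
  [0, 0, 9, -7]
  [-8, -8, 0, -15]
  [7, 8, 16, 0]
Key observation: every diagonal entry stays at the unit through all rounds, so no improving cycle exists.
Answer: CONVERGES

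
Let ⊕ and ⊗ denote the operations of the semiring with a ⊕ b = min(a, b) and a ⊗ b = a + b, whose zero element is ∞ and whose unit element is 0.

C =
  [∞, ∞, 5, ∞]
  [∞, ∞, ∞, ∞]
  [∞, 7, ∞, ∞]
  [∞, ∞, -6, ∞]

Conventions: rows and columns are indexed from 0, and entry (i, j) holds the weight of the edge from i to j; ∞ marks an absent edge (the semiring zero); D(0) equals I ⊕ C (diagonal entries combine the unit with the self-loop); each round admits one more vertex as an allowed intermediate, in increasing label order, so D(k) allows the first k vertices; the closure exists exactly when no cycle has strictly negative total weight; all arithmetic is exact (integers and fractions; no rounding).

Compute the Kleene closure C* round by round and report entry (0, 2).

D(0):
  [0, ∞, 5, ∞]
  [∞, 0, ∞, ∞]
  [∞, 7, 0, ∞]
  [∞, ∞, -6, 0]
D(1):
  [0, ∞, 5, ∞]
  [∞, 0, ∞, ∞]
  [∞, 7, 0, ∞]
  [∞, ∞, -6, 0]
D(2):
  [0, ∞, 5, ∞]
  [∞, 0, ∞, ∞]
  [∞, 7, 0, ∞]
  [∞, ∞, -6, 0]
D(3):
  [0, 12, 5, ∞]
  [∞, 0, ∞, ∞]
  [∞, 7, 0, ∞]
  [∞, 1, -6, 0]
D(4):
  [0, 12, 5, ∞]
  [∞, 0, ∞, ∞]
  [∞, 7, 0, ∞]
  [∞, 1, -6, 0]
Answer: C*[0][2] = 5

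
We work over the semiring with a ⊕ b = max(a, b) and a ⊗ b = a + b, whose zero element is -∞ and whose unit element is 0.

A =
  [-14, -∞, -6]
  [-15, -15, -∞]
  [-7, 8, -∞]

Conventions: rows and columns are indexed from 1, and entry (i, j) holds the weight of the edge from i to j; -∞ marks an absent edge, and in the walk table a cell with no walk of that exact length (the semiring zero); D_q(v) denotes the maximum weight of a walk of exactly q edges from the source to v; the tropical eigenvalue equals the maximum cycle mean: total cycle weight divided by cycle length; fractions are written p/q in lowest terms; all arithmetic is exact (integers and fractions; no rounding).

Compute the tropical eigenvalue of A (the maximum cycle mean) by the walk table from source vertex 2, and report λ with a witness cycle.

q=0: [-∞, 0, -∞]
q=1: [-15, -15, -∞]
q=2: [-29, -30, -21]
q=3: [-28, -13, -35]
Optimal cycle mean attained by: cycle 1->3->2->1, total (-6) + 8 + (-15), length 3.
Answer: λ = -13/3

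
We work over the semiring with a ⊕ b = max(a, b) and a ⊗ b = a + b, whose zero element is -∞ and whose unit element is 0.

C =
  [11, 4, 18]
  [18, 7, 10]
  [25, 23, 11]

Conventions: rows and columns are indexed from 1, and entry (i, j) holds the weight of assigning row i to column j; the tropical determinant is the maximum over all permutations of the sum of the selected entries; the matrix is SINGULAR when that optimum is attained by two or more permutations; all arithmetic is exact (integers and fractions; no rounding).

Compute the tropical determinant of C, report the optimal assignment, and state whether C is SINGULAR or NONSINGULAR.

σ = (1, 2, 3): 11 + 7 + 11 = 29
σ = (1, 3, 2): 11 + 10 + 23 = 44
σ = (2, 1, 3): 4 + 18 + 11 = 33
σ = (2, 3, 1): 4 + 10 + 25 = 39
σ = (3, 1, 2): 18 + 18 + 23 = 59
σ = (3, 2, 1): 18 + 7 + 25 = 50
Optimal value attained by: σ = (3, 1, 2).
Answer: det⊕(C) = 59; verdict: NONSINGULAR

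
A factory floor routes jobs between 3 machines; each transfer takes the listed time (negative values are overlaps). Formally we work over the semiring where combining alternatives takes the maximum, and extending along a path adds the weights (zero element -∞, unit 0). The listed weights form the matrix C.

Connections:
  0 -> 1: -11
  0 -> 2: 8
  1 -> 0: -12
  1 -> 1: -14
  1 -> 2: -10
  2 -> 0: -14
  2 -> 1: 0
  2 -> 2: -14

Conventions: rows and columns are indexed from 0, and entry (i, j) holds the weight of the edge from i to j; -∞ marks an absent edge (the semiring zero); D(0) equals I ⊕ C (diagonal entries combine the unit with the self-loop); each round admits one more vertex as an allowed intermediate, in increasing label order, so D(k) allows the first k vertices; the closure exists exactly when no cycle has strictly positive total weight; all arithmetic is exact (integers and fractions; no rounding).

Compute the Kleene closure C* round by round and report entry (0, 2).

D(0):
  [0, -11, 8]
  [-12, 0, -10]
  [-14, 0, 0]
D(1):
  [0, -11, 8]
  [-12, 0, -4]
  [-14, 0, 0]
D(2):
  [0, -11, 8]
  [-12, 0, -4]
  [-12, 0, 0]
D(3):
  [0, 8, 8]
  [-12, 0, -4]
  [-12, 0, 0]
Answer: C*[0][2] = 8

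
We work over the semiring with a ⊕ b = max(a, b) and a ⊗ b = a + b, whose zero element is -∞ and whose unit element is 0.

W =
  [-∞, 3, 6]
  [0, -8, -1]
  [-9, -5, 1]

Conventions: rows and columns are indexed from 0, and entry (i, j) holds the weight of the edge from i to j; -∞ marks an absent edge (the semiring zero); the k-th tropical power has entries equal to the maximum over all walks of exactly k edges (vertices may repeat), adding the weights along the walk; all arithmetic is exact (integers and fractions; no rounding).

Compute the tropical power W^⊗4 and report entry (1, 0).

W^⊗2:
  [3, 1, 7]
  [-8, 3, 6]
  [-5, -4, 2]
W^⊗3:
  [1, 6, 9]
  [3, 1, 7]
  [-4, -2, 3]
W^⊗4:
  [6, 4, 10]
  [1, 6, 9]
  [-2, -1, 4]
Key observation: the optimum is the walk 1->0->2->1->0, with weight 0 + 6 + (-5) + 0 = 1.
Optimal value attained by: walk 1->0->2->1->0.
Answer: (W^⊗4)[1][0] = 1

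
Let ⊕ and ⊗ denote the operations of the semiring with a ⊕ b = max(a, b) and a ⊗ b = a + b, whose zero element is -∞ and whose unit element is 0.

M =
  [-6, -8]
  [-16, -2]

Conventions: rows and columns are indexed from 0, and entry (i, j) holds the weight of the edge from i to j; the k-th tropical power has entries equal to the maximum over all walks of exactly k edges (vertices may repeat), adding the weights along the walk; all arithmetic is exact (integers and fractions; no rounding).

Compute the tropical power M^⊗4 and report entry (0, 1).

M^⊗2:
  [-12, -10]
  [-18, -4]
M^⊗3:
  [-18, -12]
  [-20, -6]
M^⊗4:
  [-24, -14]
  [-22, -8]
Key observation: the optimum is the walk 0->1->1->1->1, with weight (-8) + (-2) + (-2) + (-2) = -14.
Optimal value attained by: walk 0->1->1->1->1.
Answer: (M^⊗4)[0][1] = -14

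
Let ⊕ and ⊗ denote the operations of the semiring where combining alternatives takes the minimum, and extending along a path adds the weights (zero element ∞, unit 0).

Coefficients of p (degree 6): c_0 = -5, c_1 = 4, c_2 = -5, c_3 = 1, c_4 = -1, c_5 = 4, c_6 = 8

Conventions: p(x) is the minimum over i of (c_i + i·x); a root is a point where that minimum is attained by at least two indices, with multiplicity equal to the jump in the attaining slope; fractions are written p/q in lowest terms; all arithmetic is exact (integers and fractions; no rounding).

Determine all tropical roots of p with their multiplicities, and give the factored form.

hull edge (i=0, c=-5) to (i=2, c=-5): slope 0, span 2
hull edge (i=2, c=-5) to (i=4, c=-1): slope 2, span 2
hull edge (i=4, c=-1) to (i=6, c=8): slope 9/2, span 2
Factored form: p(x) = 8 ⊗ (x ⊕ (-9/2)) ⊗ (x ⊕ (-9/2)) ⊗ (x ⊕ (-2)) ⊗ (x ⊕ (-2)) ⊗ (x ⊕ 0) ⊗ (x ⊕ 0)
Answer: roots = -9/2 (mult 2), -2 (mult 2), 0 (mult 2)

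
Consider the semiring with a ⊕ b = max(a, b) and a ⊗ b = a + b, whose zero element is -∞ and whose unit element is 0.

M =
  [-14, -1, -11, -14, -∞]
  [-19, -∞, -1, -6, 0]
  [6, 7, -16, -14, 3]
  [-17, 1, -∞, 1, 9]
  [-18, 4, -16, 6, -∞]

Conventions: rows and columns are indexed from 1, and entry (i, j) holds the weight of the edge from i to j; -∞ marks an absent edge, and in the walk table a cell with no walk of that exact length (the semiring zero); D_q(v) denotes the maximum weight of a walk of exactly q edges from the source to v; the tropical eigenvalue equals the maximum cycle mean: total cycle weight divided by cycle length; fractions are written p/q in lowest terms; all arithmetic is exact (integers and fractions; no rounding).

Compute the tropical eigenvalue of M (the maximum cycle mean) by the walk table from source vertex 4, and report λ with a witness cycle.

q=0: [-∞, -∞, -∞, 0, -∞]
q=1: [-17, 1, -∞, 1, 9]
q=2: [-9, 13, 0, 15, 10]
q=3: [6, 16, 12, 16, 24]
q=4: [18, 28, 15, 30, 25]
q=5: [21, 31, 27, 31, 39]
Optimal cycle mean attained by: cycle 4->5->4, total 9 + 6, length 2.
Answer: λ = 15/2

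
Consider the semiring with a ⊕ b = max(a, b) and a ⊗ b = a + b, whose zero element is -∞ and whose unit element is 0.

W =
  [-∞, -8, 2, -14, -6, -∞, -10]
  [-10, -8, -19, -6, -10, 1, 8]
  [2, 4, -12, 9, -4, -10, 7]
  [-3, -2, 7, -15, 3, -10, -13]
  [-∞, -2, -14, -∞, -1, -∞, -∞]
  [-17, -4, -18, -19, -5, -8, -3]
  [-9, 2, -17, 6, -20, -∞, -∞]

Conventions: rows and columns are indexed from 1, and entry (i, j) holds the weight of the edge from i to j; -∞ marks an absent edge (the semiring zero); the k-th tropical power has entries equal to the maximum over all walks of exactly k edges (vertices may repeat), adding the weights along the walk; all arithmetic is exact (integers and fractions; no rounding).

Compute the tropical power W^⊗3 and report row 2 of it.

W^⊗2:
  [4, 6, -7, 11, -2, -7, 9]
  [-1, 10, 1, 14, -3, -7, 0]
  [6, 9, 16, 13, 12, 5, 12]
  [9, 11, -1, 16, 3, -1, 14]
  [-12, -3, -15, -5, -2, -1, 6]
  [-12, -1, -12, 3, -6, -3, 4]
  [3, 4, 13, -4, 9, 3, 10]
W^⊗3:
  [8, 11, 18, 15, 14, 7, 14]
  [11, 12, 21, 10, 17, 11, 18]
  [18, 20, 20, 25, 16, 10, 23]
  [13, 16, 23, 20, 19, 12, 19]
  [-3, 8, 2, 12, -2, -2, 5]
  [0, 6, 10, 10, 6, 0, 7]
  [15, 17, 5, 22, 9, 5, 20]
Answer: row 2 of W^⊗3 = [11, 12, 21, 10, 17, 11, 18]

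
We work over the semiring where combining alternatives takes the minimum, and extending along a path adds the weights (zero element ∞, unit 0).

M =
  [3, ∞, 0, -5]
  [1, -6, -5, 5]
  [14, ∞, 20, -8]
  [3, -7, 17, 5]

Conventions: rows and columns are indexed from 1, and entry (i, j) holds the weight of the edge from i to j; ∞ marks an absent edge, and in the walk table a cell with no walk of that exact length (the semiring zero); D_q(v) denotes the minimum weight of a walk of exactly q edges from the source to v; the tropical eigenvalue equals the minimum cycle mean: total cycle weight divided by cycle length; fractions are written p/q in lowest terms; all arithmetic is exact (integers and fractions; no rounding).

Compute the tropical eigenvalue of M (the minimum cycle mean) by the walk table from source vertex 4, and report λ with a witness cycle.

q=0: [∞, ∞, ∞, 0]
q=1: [3, -7, 17, 5]
q=2: [-6, -13, -12, -2]
q=3: [-12, -19, -18, -20]
q=4: [-18, -27, -24, -26]
Optimal cycle mean attained by: cycle 2->3->4->2, total (-5) + (-8) + (-7), length 3.
Answer: λ = -20/3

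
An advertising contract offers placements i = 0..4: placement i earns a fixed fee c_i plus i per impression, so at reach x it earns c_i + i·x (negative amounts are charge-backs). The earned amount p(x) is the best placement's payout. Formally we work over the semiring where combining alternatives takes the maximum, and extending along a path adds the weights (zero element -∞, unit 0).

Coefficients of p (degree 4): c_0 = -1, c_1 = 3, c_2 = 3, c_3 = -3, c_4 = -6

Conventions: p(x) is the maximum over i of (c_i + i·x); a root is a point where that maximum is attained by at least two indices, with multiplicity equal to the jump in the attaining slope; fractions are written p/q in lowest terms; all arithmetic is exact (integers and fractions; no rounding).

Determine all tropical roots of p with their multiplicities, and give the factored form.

hull edge (i=0, c=-1) to (i=1, c=3): slope 4, span 1
hull edge (i=1, c=3) to (i=2, c=3): slope 0, span 1
hull edge (i=2, c=3) to (i=4, c=-6): slope -9/2, span 2
Factored form: p(x) = -6 ⊗ (x ⊕ (-4)) ⊗ (x ⊕ 0) ⊗ (x ⊕ 9/2) ⊗ (x ⊕ 9/2)
Answer: roots = -4 (mult 1), 0 (mult 1), 9/2 (mult 2)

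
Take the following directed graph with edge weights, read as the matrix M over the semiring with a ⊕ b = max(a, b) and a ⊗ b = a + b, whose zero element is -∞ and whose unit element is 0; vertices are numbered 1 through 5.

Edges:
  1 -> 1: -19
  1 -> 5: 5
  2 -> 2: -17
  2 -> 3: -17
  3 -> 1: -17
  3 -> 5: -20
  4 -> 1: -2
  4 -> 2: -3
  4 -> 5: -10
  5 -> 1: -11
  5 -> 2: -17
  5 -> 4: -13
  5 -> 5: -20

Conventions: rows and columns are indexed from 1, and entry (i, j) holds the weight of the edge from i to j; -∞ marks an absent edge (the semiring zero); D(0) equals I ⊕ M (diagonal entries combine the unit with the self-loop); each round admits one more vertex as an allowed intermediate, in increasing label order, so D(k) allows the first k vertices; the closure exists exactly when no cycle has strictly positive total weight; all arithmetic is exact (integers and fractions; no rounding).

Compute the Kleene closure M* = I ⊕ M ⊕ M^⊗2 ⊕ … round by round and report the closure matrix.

D(0):
  [0, -∞, -∞, -∞, 5]
  [-∞, 0, -17, -∞, -∞]
  [-17, -∞, 0, -∞, -20]
  [-2, -3, -∞, 0, -10]
  [-11, -17, -∞, -13, 0]
D(1):
  [0, -∞, -∞, -∞, 5]
  [-∞, 0, -17, -∞, -∞]
  [-17, -∞, 0, -∞, -12]
  [-2, -3, -∞, 0, 3]
  [-11, -17, -∞, -13, 0]
D(2):
  [0, -∞, -∞, -∞, 5]
  [-∞, 0, -17, -∞, -∞]
  [-17, -∞, 0, -∞, -12]
  [-2, -3, -20, 0, 3]
  [-11, -17, -34, -13, 0]
D(3):
  [0, -∞, -∞, -∞, 5]
  [-34, 0, -17, -∞, -29]
  [-17, -∞, 0, -∞, -12]
  [-2, -3, -20, 0, 3]
  [-11, -17, -34, -13, 0]
D(4):
  [0, -∞, -∞, -∞, 5]
  [-34, 0, -17, -∞, -29]
  [-17, -∞, 0, -∞, -12]
  [-2, -3, -20, 0, 3]
  [-11, -16, -33, -13, 0]
D(5):
  [0, -11, -28, -8, 5]
  [-34, 0, -17, -42, -29]
  [-17, -28, 0, -25, -12]
  [-2, -3, -20, 0, 3]
  [-11, -16, -33, -13, 0]
Answer: M* = [[0, -11, -28, -8, 5], [-34, 0, -17, -42, -29], [-17, -28, 0, -25, -12], [-2, -3, -20, 0, 3], [-11, -16, -33, -13, 0]]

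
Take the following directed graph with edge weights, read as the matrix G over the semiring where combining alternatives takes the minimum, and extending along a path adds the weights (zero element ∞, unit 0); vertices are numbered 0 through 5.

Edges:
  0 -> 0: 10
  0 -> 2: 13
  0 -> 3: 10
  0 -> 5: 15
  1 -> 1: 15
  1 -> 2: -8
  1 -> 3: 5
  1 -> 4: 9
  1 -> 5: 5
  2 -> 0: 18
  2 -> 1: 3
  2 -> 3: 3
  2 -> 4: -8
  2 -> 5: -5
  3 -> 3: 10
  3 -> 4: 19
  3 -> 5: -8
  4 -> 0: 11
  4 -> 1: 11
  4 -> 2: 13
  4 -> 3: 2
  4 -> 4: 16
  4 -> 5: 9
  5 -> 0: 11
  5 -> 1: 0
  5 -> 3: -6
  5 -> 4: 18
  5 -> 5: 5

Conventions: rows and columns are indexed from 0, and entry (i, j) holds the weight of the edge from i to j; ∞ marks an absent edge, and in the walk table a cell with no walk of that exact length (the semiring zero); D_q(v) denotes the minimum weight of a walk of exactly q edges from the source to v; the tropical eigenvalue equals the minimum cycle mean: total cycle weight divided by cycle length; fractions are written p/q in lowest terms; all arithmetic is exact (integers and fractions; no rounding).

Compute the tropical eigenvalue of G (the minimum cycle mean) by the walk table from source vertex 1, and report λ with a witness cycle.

q=0: [∞, 0, ∞, ∞, ∞, ∞]
q=1: [∞, 15, -8, 5, 9, 5]
q=2: [10, -5, 7, -5, -16, -13]
q=3: [-5, -13, -13, -19, -1, -13]
q=4: [-2, -13, -21, -19, -21, -27]
q=5: [-16, -27, -21, -33, -29, -27]
q=6: [-18, -27, -35, -33, -29, -41]
Optimal cycle mean attained by: cycle 3->5->3, total (-8) + (-6), length 2.
Answer: λ = -7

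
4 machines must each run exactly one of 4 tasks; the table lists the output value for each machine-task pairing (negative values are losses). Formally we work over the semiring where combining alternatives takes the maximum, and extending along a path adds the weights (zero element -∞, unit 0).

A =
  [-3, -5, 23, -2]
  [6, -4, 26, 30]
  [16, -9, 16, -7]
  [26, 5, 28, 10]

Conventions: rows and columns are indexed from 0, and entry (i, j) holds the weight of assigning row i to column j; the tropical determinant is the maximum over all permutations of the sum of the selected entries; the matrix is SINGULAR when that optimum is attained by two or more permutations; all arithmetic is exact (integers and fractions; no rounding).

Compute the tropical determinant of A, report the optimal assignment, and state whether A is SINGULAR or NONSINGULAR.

σ = (0, 1, 2, 3): (-3) + (-4) + 16 + 10 = 19
σ = (0, 1, 3, 2): (-3) + (-4) + (-7) + 28 = 14
σ = (0, 2, 1, 3): (-3) + 26 + (-9) + 10 = 24
σ = (0, 2, 3, 1): (-3) + 26 + (-7) + 5 = 21
σ = (0, 3, 1, 2): (-3) + 30 + (-9) + 28 = 46
σ = (0, 3, 2, 1): (-3) + 30 + 16 + 5 = 48
σ = (1, 0, 2, 3): (-5) + 6 + 16 + 10 = 27
σ = (1, 0, 3, 2): (-5) + 6 + (-7) + 28 = 22
σ = (1, 2, 0, 3): (-5) + 26 + 16 + 10 = 47
σ = (1, 2, 3, 0): (-5) + 26 + (-7) + 26 = 40
σ = (1, 3, 0, 2): (-5) + 30 + 16 + 28 = 69
σ = (1, 3, 2, 0): (-5) + 30 + 16 + 26 = 67
σ = (2, 0, 1, 3): 23 + 6 + (-9) + 10 = 30
σ = (2, 0, 3, 1): 23 + 6 + (-7) + 5 = 27
σ = (2, 1, 0, 3): 23 + (-4) + 16 + 10 = 45
σ = (2, 1, 3, 0): 23 + (-4) + (-7) + 26 = 38
σ = (2, 3, 0, 1): 23 + 30 + 16 + 5 = 74
σ = (2, 3, 1, 0): 23 + 30 + (-9) + 26 = 70
σ = (3, 0, 1, 2): (-2) + 6 + (-9) + 28 = 23
σ = (3, 0, 2, 1): (-2) + 6 + 16 + 5 = 25
σ = (3, 1, 0, 2): (-2) + (-4) + 16 + 28 = 38
σ = (3, 1, 2, 0): (-2) + (-4) + 16 + 26 = 36
σ = (3, 2, 0, 1): (-2) + 26 + 16 + 5 = 45
σ = (3, 2, 1, 0): (-2) + 26 + (-9) + 26 = 41
Optimal value attained by: σ = (2, 3, 0, 1).
Answer: det⊕(A) = 74; verdict: NONSINGULAR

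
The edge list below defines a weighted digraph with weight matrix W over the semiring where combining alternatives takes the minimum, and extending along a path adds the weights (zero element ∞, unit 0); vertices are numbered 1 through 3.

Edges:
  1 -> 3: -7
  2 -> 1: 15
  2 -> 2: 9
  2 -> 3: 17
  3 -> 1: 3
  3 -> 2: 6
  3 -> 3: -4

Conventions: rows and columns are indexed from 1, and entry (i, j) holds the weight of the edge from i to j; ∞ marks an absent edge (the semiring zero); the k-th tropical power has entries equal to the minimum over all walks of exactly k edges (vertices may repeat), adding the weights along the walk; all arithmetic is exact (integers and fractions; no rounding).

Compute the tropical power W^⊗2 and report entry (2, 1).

W^⊗2:
  [-4, -1, -11]
  [20, 18, 8]
  [-1, 2, -8]
Key observation: the optimum is the walk 2->3->1, with weight 17 + 3 = 20.
Optimal value attained by: walk 2->3->1.
Answer: (W^⊗2)[2][1] = 20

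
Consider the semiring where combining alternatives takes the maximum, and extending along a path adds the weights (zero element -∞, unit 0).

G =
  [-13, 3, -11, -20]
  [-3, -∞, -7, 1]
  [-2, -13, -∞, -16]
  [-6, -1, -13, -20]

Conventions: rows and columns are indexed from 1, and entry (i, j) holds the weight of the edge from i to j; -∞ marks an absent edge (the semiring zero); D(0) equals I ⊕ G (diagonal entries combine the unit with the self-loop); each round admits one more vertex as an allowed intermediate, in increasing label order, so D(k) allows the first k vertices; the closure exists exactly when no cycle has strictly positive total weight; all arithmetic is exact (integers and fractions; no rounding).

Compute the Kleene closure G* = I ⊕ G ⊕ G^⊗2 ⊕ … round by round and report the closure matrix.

D(0):
  [0, 3, -11, -20]
  [-3, 0, -7, 1]
  [-2, -13, 0, -16]
  [-6, -1, -13, 0]
D(1):
  [0, 3, -11, -20]
  [-3, 0, -7, 1]
  [-2, 1, 0, -16]
  [-6, -1, -13, 0]
D(2):
  [0, 3, -4, 4]
  [-3, 0, -7, 1]
  [-2, 1, 0, 2]
  [-4, -1, -8, 0]
D(3):
  [0, 3, -4, 4]
  [-3, 0, -7, 1]
  [-2, 1, 0, 2]
  [-4, -1, -8, 0]
D(4):
  [0, 3, -4, 4]
  [-3, 0, -7, 1]
  [-2, 1, 0, 2]
  [-4, -1, -8, 0]
Answer: G* = [[0, 3, -4, 4], [-3, 0, -7, 1], [-2, 1, 0, 2], [-4, -1, -8, 0]]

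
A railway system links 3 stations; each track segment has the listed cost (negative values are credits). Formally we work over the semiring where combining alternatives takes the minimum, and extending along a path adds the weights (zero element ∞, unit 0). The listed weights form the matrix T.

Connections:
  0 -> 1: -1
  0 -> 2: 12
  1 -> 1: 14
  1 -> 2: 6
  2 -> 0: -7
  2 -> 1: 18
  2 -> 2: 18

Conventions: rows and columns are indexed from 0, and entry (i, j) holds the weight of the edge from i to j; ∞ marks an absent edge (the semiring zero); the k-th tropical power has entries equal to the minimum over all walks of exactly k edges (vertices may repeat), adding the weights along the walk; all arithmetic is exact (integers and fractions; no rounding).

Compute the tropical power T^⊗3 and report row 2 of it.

T^⊗2:
  [5, 13, 5]
  [-1, 24, 20]
  [11, -8, 5]
T^⊗3:
  [-2, 4, 17]
  [13, -2, 11]
  [-2, 6, -2]
Answer: row 2 of T^⊗3 = [-2, 6, -2]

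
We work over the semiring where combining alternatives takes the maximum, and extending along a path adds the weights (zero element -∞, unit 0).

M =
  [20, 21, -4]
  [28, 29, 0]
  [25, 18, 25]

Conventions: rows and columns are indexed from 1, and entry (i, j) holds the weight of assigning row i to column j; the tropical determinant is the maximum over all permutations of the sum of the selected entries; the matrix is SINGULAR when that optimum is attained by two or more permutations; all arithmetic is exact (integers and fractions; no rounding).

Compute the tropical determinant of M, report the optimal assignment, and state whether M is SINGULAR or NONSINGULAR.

σ = (1, 2, 3): 20 + 29 + 25 = 74
σ = (1, 3, 2): 20 + 0 + 18 = 38
σ = (2, 1, 3): 21 + 28 + 25 = 74
σ = (2, 3, 1): 21 + 0 + 25 = 46
σ = (3, 1, 2): (-4) + 28 + 18 = 42
σ = (3, 2, 1): (-4) + 29 + 25 = 50
Optimal value attained by: σ = (1, 2, 3).
Answer: det⊕(M) = 74; verdict: SINGULAR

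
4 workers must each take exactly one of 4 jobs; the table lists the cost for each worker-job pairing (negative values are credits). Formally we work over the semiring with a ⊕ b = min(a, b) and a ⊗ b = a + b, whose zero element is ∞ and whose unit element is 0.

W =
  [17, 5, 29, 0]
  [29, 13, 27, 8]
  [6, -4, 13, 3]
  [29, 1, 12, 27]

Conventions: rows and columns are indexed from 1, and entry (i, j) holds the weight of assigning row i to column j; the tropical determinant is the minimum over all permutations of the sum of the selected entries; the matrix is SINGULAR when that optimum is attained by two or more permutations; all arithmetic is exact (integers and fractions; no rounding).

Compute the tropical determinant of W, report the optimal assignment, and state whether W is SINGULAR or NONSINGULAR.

σ = (1, 2, 3, 4): 17 + 13 + 13 + 27 = 70
σ = (1, 2, 4, 3): 17 + 13 + 3 + 12 = 45
σ = (1, 3, 2, 4): 17 + 27 + (-4) + 27 = 67
σ = (1, 3, 4, 2): 17 + 27 + 3 + 1 = 48
σ = (1, 4, 2, 3): 17 + 8 + (-4) + 12 = 33
σ = (1, 4, 3, 2): 17 + 8 + 13 + 1 = 39
σ = (2, 1, 3, 4): 5 + 29 + 13 + 27 = 74
σ = (2, 1, 4, 3): 5 + 29 + 3 + 12 = 49
σ = (2, 3, 1, 4): 5 + 27 + 6 + 27 = 65
σ = (2, 3, 4, 1): 5 + 27 + 3 + 29 = 64
σ = (2, 4, 1, 3): 5 + 8 + 6 + 12 = 31
σ = (2, 4, 3, 1): 5 + 8 + 13 + 29 = 55
σ = (3, 1, 2, 4): 29 + 29 + (-4) + 27 = 81
σ = (3, 1, 4, 2): 29 + 29 + 3 + 1 = 62
σ = (3, 2, 1, 4): 29 + 13 + 6 + 27 = 75
σ = (3, 2, 4, 1): 29 + 13 + 3 + 29 = 74
σ = (3, 4, 1, 2): 29 + 8 + 6 + 1 = 44
σ = (3, 4, 2, 1): 29 + 8 + (-4) + 29 = 62
σ = (4, 1, 2, 3): 0 + 29 + (-4) + 12 = 37
σ = (4, 1, 3, 2): 0 + 29 + 13 + 1 = 43
σ = (4, 2, 1, 3): 0 + 13 + 6 + 12 = 31
σ = (4, 2, 3, 1): 0 + 13 + 13 + 29 = 55
σ = (4, 3, 1, 2): 0 + 27 + 6 + 1 = 34
σ = (4, 3, 2, 1): 0 + 27 + (-4) + 29 = 52
Optimal value attained by: σ = (2, 4, 1, 3).
Answer: det⊕(W) = 31; verdict: SINGULAR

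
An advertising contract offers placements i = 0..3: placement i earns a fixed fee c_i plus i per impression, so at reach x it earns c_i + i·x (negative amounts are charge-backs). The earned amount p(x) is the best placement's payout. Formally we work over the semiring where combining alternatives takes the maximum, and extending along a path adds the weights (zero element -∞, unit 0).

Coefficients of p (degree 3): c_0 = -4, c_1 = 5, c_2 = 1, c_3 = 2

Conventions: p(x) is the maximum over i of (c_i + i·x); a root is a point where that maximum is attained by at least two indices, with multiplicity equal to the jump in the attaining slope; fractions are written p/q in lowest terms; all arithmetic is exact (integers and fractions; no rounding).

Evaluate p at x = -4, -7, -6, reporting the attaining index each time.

p(-4) = max(-4+0·(-4)=-4, 5+1·(-4)=1, 1+2·(-4)=-7, 2+3·(-4)=-10) = 1 (attained by i=1)
p(-7) = max(-4+0·(-7)=-4, 5+1·(-7)=-2, 1+2·(-7)=-13, 2+3·(-7)=-19) = -2 (attained by i=1)
p(-6) = max(-4+0·(-6)=-4, 5+1·(-6)=-1, 1+2·(-6)=-11, 2+3·(-6)=-16) = -1 (attained by i=1)
Answer: p(-4) = 1; p(-7) = -2; p(-6) = -1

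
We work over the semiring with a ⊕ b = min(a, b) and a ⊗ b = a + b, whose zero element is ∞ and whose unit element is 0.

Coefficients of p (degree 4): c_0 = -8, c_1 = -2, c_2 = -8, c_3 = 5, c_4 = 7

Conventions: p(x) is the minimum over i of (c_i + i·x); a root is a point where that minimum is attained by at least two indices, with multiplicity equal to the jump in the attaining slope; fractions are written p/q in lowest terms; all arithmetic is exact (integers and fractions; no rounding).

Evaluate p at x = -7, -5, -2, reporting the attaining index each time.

p(-7) = min(-8+0·(-7)=-8, -2+1·(-7)=-9, -8+2·(-7)=-22, 5+3·(-7)=-16, 7+4·(-7)=-21) = -22 (attained by i=2)
p(-5) = min(-8+0·(-5)=-8, -2+1·(-5)=-7, -8+2·(-5)=-18, 5+3·(-5)=-10, 7+4·(-5)=-13) = -18 (attained by i=2)
p(-2) = min(-8+0·(-2)=-8, -2+1·(-2)=-4, -8+2·(-2)=-12, 5+3·(-2)=-1, 7+4·(-2)=-1) = -12 (attained by i=2)
Answer: p(-7) = -22; p(-5) = -18; p(-2) = -12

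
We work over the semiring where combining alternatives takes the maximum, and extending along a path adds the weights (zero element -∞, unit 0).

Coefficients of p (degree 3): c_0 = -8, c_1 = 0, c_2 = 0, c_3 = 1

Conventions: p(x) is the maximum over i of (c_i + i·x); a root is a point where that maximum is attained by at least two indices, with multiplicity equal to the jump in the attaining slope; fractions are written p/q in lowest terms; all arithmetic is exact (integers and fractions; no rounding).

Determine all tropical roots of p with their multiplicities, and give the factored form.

hull edge (i=0, c=-8) to (i=1, c=0): slope 8, span 1
hull edge (i=1, c=0) to (i=3, c=1): slope 1/2, span 2
Factored form: p(x) = 1 ⊗ (x ⊕ (-8)) ⊗ (x ⊕ (-1/2)) ⊗ (x ⊕ (-1/2))
Answer: roots = -8 (mult 1), -1/2 (mult 2)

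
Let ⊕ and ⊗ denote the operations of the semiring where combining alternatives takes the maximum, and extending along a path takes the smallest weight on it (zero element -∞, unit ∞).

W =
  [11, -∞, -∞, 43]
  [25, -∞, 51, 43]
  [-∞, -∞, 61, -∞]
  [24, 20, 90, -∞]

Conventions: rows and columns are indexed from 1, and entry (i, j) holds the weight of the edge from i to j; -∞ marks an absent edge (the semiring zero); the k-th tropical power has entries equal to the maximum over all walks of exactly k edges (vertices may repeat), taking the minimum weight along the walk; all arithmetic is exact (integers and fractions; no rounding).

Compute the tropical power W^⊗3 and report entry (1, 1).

W^⊗2:
  [24, 20, 43, 11]
  [24, 20, 51, 25]
  [-∞, -∞, 61, -∞]
  [20, -∞, 61, 24]
W^⊗3:
  [20, 11, 43, 24]
  [24, 20, 51, 24]
  [-∞, -∞, 61, -∞]
  [24, 20, 61, 20]
Key observation: the optimum is the walk 1->4->2->1, with weight 43 min 20 min 25 = 20.
Optimal value attained by: walk 1->4->2->1.
Answer: (W^⊗3)[1][1] = 20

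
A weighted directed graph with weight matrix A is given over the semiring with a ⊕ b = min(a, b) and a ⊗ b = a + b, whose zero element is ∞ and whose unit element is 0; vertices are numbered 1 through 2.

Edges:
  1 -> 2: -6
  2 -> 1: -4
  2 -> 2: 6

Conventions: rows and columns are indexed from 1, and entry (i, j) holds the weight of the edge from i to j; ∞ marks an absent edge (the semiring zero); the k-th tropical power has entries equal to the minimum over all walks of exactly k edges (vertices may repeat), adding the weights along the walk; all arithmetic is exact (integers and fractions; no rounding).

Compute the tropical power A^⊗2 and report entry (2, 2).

A^⊗2:
  [-10, 0]
  [2, -10]
Key observation: the optimum is the walk 2->1->2, with weight (-4) + (-6) = -10.
Optimal value attained by: walk 2->1->2.
Answer: (A^⊗2)[2][2] = -10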